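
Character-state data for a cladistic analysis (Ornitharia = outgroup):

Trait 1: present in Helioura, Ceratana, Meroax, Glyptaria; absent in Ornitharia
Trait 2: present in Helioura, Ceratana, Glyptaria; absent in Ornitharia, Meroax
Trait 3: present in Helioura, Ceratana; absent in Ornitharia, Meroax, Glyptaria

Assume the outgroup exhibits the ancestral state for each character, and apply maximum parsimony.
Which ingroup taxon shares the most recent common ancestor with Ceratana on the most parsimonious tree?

The outgroup has state 'absent' for every character, so 'present' is the derived state throughout.
Trait 1 (derived state 'present') is shared by all ingroup taxa — unites the whole ingroup.
Trait 2 (derived state 'present') is shared by Ceratana, Glyptaria, and Helioura — a synapomorphy uniting that clade.
Only Ceratana and Helioura show the derived state 'present' for Trait 3, supporting them as a clade.
Most parsimonious ingroup topology: (((Helioura,Ceratana),Glyptaria),Meroax).
Ceratana and Helioura form a cherry on this tree, so they are sister taxa.

Helioura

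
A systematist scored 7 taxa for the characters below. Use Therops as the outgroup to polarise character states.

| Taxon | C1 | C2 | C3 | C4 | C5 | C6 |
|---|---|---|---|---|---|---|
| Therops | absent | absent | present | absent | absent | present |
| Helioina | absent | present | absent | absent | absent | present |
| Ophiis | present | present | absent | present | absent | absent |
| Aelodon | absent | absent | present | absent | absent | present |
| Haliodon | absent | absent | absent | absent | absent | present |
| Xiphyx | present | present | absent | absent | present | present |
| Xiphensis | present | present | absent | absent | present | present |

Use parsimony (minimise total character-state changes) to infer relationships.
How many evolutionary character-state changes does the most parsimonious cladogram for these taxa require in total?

Character polarity is set by the outgroup: the derived state is whichever differs from the outgroup's state, so for C3, C6 the derived state is 'absent', and for the remaining characters it is 'present'.
C1: derived state 'present' in Ophiis, Xiphensis, and Xiphyx only — synapomorphy for {Ophiis, Xiphensis, Xiphyx}.
C2 (derived state 'present') is shared by Helioina, Ophiis, Xiphensis, and Xiphyx — a synapomorphy uniting that clade.
C3: derived state 'absent' in Haliodon, Helioina, Ophiis, Xiphensis, and Xiphyx only — synapomorphy for {Haliodon, Helioina, Ophiis, Xiphensis, Xiphyx}.
C4: derived state 'present' in Ophiis only — an autapomorphy, so it tells us nothing about relationships among taxa.
C5: derived state 'present' in Xiphensis and Xiphyx only — synapomorphy for {Xiphensis, Xiphyx}.
C6: derived state 'absent' in Ophiis only — an autapomorphy, so it tells us nothing about relationships among taxa.
Most parsimonious ingroup topology: (((Helioina,(Ophiis,(Xiphyx,Xiphensis))),Haliodon),Aelodon).
Changes per character on this tree: C1: 1; C2: 1; C3: 1; C4: 1; C5: 1; C6: 1.
Total = 6.

6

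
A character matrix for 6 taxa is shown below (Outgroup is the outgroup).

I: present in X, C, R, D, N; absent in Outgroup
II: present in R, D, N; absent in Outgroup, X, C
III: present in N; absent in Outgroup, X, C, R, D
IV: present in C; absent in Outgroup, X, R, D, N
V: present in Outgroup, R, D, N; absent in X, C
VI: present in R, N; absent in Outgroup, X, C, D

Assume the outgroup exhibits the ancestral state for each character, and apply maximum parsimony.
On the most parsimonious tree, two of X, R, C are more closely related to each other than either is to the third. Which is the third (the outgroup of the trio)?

Character polarity is set by the outgroup: the derived state is whichever differs from the outgroup's state, so for V the derived state is 'absent', and for the remaining characters it is 'present'.
All ingroup taxa share the derived state 'present' for I; it defines the ingroup but does not resolve relationships within it.
II (derived state 'present') is shared by D, N, and R — a synapomorphy uniting that clade.
III (derived state 'present') is unique to N (autapomorphy; uninformative for grouping).
IV (derived state 'present') is unique to C (autapomorphy; uninformative for grouping).
Only C and X show the derived state 'absent' for V, supporting them as a clade.
VI: derived state 'present' in N and R only — synapomorphy for {N, R}.
Most parsimonious ingroup topology: ((X,C),((R,N),D)).
X and C share a more recent common ancestor with each other than either does with R, so R is the least closely related of the three.

R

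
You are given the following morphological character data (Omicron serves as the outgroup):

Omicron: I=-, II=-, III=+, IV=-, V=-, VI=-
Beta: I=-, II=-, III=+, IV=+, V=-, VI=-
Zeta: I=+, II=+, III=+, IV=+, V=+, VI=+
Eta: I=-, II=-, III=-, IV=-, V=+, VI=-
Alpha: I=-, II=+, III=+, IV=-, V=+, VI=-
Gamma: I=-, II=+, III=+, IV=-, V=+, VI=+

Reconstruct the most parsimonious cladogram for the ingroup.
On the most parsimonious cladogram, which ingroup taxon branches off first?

Character polarity is set by the outgroup: the derived state is whichever differs from the outgroup's state, so for III the derived state is '-', and for the remaining characters it is '+'.
I (derived state '+') is unique to Zeta (autapomorphy; uninformative for grouping).
II (derived state '+') is shared by Alpha, Gamma, and Zeta — a synapomorphy uniting that clade.
III (derived state '-') is unique to Eta (autapomorphy; uninformative for grouping).
IV (state '+') occurs in Beta and Zeta but conflicts with the nesting implied by the other characters — most parsimoniously interpreted as homoplasy.
V: derived state '+' in Alpha, Eta, Gamma, and Zeta only — synapomorphy for {Alpha, Eta, Gamma, Zeta}.
Only Gamma and Zeta show the derived state '+' for VI, supporting them as a clade.
Most parsimonious ingroup topology: (Beta,(((Zeta,Gamma),Alpha),Eta)).
Beta is sister to the clade containing all other ingroup taxa, so it is the earliest-diverging (most basal) ingroup lineage.

Beta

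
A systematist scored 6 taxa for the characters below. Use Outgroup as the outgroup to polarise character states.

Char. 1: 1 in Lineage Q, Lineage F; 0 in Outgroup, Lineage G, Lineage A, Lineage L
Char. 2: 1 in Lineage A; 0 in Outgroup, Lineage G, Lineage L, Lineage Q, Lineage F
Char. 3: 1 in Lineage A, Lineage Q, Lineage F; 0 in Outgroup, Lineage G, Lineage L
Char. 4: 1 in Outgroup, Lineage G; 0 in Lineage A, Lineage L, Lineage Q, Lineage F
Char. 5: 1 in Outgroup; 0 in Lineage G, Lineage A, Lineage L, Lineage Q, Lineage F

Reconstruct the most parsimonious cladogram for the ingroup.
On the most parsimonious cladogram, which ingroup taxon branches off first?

Lineage G

Character polarity is set by the outgroup: the derived state is whichever differs from the outgroup's state, so for Char. 4, Char. 5 the derived state is '0', and for the remaining characters it is '1'.
Char. 1: derived state '1' in Lineage F and Lineage Q only — synapomorphy for {Lineage F, Lineage Q}.
Char. 2 (derived state '1') is unique to Lineage A (autapomorphy; uninformative for grouping).
Char. 3 (derived state '1') is shared by Lineage A, Lineage F, and Lineage Q — a synapomorphy uniting that clade.
Char. 4 (derived state '0') is shared by Lineage A, Lineage F, Lineage L, and Lineage Q — a synapomorphy uniting that clade.
All ingroup taxa share the derived state '0' for Char. 5; it defines the ingroup but does not resolve relationships within it.
Most parsimonious ingroup topology: (Lineage G,((Lineage A,(Lineage Q,Lineage F)),Lineage L)).
Lineage G is sister to the clade containing all other ingroup taxa, so it is the earliest-diverging (most basal) ingroup lineage.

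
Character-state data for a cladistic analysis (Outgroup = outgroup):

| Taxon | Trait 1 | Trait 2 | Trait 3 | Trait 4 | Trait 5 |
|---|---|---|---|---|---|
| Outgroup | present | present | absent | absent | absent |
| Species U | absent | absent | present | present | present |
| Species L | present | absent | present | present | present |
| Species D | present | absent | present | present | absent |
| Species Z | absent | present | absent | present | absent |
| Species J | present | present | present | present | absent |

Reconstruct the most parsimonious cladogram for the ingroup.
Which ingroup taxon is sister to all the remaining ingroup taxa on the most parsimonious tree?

Species Z

Character polarity is set by the outgroup: the derived state is whichever differs from the outgroup's state, so for Trait 1, Trait 2 the derived state is 'absent', and for the remaining characters it is 'present'.
Trait 1 groups Species U and Species Z, which is incompatible with the clades supported by the remaining characters; treating it as convergent (homoplasy) costs fewer steps than any alternative tree.
Trait 2 (derived state 'absent') is shared by Species D, Species L, and Species U — a synapomorphy uniting that clade.
Trait 3 (derived state 'present') is shared by Species D, Species J, Species L, and Species U — a synapomorphy uniting that clade.
Trait 4 (derived state 'present') is shared by all ingroup taxa — unites the whole ingroup.
Only Species L and Species U show the derived state 'present' for Trait 5, supporting them as a clade.
Most parsimonious ingroup topology: ((((Species U,Species L),Species D),Species J),Species Z).
Species Z is sister to the clade containing all other ingroup taxa, so it is the earliest-diverging (most basal) ingroup lineage.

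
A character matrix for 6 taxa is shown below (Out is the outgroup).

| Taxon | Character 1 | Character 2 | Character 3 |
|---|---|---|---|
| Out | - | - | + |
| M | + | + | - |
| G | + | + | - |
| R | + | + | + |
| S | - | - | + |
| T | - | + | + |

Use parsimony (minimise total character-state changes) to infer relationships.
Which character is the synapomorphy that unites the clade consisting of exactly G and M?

Character 3

Character polarity is set by the outgroup: the derived state is whichever differs from the outgroup's state, so for Character 3 the derived state is '-', and for the remaining characters it is '+'.
Character 1: derived state '+' in G, M, and R only — synapomorphy for {G, M, R}.
Only G, M, R, and T show the derived state '+' for Character 2, supporting them as a clade.
Character 3 (derived state '-') is shared by G and M — a synapomorphy uniting that clade.
Most parsimonious ingroup topology: ((((M,G),R),T),S).
The clade {G, M} is supported by Character 3: its derived state '-' occurs in exactly those taxa and in no other taxon (including the outgroup).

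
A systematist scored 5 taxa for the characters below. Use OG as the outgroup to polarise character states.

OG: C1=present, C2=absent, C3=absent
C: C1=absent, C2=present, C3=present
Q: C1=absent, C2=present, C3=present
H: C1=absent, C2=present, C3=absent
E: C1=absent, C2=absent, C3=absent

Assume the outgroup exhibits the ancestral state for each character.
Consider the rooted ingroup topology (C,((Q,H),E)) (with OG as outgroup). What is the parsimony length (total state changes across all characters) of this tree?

Map each character onto (C,((Q,H),E)) (rooted by OG) and count the minimum state changes it requires (Fitch parsimony):
C1: 1; C2: 2; C3: 2.
Total tree length = 5.

5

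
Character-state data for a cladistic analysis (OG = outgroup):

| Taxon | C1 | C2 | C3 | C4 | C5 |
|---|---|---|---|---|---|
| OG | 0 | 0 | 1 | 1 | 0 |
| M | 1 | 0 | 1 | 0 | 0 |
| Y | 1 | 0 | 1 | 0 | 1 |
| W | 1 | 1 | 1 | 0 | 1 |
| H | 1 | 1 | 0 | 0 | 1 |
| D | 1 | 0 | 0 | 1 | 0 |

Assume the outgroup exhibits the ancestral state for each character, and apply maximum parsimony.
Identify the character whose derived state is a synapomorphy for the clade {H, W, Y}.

Character polarity is set by the outgroup: the derived state is whichever differs from the outgroup's state, so for C3, C4 the derived state is '0', and for the remaining characters it is '1'.
All ingroup taxa share the derived state '1' for C1; it defines the ingroup but does not resolve relationships within it.
C2 (derived state '1') is shared by H and W — a synapomorphy uniting that clade.
C3 (state '0') occurs in D and H but conflicts with the nesting implied by the other characters — most parsimoniously interpreted as homoplasy.
Only H, M, W, and Y show the derived state '0' for C4, supporting them as a clade.
Only H, W, and Y show the derived state '1' for C5, supporting them as a clade.
Most parsimonious ingroup topology: ((M,(Y,(W,H))),D).
The clade {H, W, Y} is supported by C5: its derived state '1' occurs in exactly those taxa and in no other taxon (including the outgroup).

C5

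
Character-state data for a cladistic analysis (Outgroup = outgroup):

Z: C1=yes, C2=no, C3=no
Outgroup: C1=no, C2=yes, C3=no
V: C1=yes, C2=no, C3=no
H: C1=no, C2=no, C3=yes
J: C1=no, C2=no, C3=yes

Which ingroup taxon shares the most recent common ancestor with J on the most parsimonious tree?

H

Character polarity is set by the outgroup: the derived state is whichever differs from the outgroup's state, so for C2 the derived state is 'no', and for the remaining characters it is 'yes'.
C1: derived state 'yes' in V and Z only — synapomorphy for {V, Z}.
All ingroup taxa share the derived state 'no' for C2; it defines the ingroup but does not resolve relationships within it.
C3: derived state 'yes' in H and J only — synapomorphy for {H, J}.
Most parsimonious ingroup topology: ((Z,V),(J,H)).
J and H form a cherry on this tree, so they are sister taxa.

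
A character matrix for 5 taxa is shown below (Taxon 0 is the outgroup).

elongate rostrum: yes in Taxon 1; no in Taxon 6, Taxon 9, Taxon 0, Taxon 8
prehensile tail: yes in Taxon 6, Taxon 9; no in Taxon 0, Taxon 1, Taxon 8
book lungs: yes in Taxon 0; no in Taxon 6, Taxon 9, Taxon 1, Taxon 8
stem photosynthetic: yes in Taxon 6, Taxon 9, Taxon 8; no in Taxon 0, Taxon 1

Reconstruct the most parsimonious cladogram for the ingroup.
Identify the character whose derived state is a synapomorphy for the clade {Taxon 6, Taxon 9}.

Character polarity is set by the outgroup: the derived state is whichever differs from the outgroup's state, so for book lungs the derived state is 'no', and for the remaining characters it is 'yes'.
elongate rostrum (derived state 'yes') is unique to Taxon 1 (autapomorphy; uninformative for grouping).
Only Taxon 6 and Taxon 9 show the derived state 'yes' for prehensile tail, supporting them as a clade.
book lungs (derived state 'no') is shared by all ingroup taxa — unites the whole ingroup.
stem photosynthetic: derived state 'yes' in Taxon 6, Taxon 8, and Taxon 9 only — synapomorphy for {Taxon 6, Taxon 8, Taxon 9}.
Most parsimonious ingroup topology: (Taxon 1,((Taxon 6,Taxon 9),Taxon 8)).
The clade {Taxon 6, Taxon 9} is supported by prehensile tail: its derived state 'yes' occurs in exactly those taxa and in no other taxon (including the outgroup).

prehensile tail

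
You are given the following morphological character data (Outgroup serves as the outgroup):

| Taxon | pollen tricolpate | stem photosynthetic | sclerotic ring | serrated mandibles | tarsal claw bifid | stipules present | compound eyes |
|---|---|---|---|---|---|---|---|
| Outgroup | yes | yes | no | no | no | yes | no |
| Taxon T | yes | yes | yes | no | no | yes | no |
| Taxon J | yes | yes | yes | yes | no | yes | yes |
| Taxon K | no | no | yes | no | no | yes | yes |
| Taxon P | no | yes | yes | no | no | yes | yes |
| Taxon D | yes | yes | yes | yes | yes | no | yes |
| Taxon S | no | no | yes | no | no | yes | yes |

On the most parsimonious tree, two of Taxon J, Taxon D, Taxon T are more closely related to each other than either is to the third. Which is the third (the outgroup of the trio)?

Taxon T

Character polarity is set by the outgroup: the derived state is whichever differs from the outgroup's state, so for pollen tricolpate, stem photosynthetic, stipules present the derived state is 'no', and for the remaining characters it is 'yes'.
pollen tricolpate: derived state 'no' in Taxon K, Taxon P, and Taxon S only — synapomorphy for {Taxon K, Taxon P, Taxon S}.
Only Taxon K and Taxon S show the derived state 'no' for stem photosynthetic, supporting them as a clade.
All ingroup taxa share the derived state 'yes' for sclerotic ring; it defines the ingroup but does not resolve relationships within it.
serrated mandibles (derived state 'yes') is shared by Taxon D and Taxon J — a synapomorphy uniting that clade.
tarsal claw bifid (derived state 'yes') is unique to Taxon D (autapomorphy; uninformative for grouping).
stipules present (derived state 'no') is unique to Taxon D (autapomorphy; uninformative for grouping).
compound eyes: derived state 'yes' in Taxon D, Taxon J, Taxon K, Taxon P, and Taxon S only — synapomorphy for {Taxon D, Taxon J, Taxon K, Taxon P, Taxon S}.
Most parsimonious ingroup topology: (Taxon T,((Taxon J,Taxon D),((Taxon K,Taxon S),Taxon P))).
Taxon J and Taxon D share a more recent common ancestor with each other than either does with Taxon T, so Taxon T is the least closely related of the three.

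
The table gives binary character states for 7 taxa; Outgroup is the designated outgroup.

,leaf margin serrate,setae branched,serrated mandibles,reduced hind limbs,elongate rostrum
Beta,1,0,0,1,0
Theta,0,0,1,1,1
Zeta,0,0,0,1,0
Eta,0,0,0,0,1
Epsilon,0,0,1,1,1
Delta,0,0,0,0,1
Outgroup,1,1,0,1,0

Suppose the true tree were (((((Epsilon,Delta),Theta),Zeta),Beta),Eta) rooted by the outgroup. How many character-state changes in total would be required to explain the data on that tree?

9

Map each character onto (((((Epsilon,Delta),Theta),Zeta),Beta),Eta) (rooted by Outgroup) and count the minimum state changes it requires (Fitch parsimony):
leaf margin serrate: 2; setae branched: 1; serrated mandibles: 2; reduced hind limbs: 2; elongate rostrum: 2.
Total tree length = 9.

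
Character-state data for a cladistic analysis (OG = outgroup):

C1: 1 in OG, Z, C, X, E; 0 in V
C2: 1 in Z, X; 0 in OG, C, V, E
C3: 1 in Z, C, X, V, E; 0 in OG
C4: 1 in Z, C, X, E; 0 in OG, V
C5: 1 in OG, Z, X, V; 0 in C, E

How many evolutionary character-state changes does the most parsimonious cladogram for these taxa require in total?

5

Character polarity is set by the outgroup: the derived state is whichever differs from the outgroup's state, so for C1, C5 the derived state is '0', and for the remaining characters it is '1'.
C1: derived state '0' in V only — an autapomorphy, so it tells us nothing about relationships among taxa.
C2 (derived state '1') is shared by X and Z — a synapomorphy uniting that clade.
All ingroup taxa share the derived state '1' for C3; it defines the ingroup but does not resolve relationships within it.
C4: derived state '1' in C, E, X, and Z only — synapomorphy for {C, E, X, Z}.
C5 (derived state '0') is shared by C and E — a synapomorphy uniting that clade.
Most parsimonious ingroup topology: (((Z,X),(C,E)),V).
Changes per character on this tree: C1: 1; C2: 1; C3: 1; C4: 1; C5: 1.
Total = 5.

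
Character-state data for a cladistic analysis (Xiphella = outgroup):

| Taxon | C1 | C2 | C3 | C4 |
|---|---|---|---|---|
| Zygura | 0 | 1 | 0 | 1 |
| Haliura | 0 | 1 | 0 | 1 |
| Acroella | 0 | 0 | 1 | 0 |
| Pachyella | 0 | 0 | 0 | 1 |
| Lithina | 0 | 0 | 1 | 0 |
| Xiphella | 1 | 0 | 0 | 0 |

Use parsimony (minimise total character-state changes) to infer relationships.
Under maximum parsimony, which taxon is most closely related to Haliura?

Character polarity is set by the outgroup: the derived state is whichever differs from the outgroup's state, so for C1 the derived state is '0', and for the remaining characters it is '1'.
All ingroup taxa share the derived state '0' for C1; it defines the ingroup but does not resolve relationships within it.
Only Haliura and Zygura show the derived state '1' for C2, supporting them as a clade.
C3: derived state '1' in Acroella and Lithina only — synapomorphy for {Acroella, Lithina}.
C4: derived state '1' in Haliura, Pachyella, and Zygura only — synapomorphy for {Haliura, Pachyella, Zygura}.
Most parsimonious ingroup topology: (((Haliura,Zygura),Pachyella),(Lithina,Acroella)).
Haliura and Zygura form a cherry on this tree, so they are sister taxa.

Zygura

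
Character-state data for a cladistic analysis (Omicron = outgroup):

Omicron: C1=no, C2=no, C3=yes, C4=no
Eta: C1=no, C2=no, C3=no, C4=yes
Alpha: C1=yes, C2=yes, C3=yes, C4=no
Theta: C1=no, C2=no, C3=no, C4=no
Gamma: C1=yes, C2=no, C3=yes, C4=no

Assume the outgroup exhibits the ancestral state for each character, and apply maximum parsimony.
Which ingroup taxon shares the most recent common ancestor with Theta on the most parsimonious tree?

Character polarity is set by the outgroup: the derived state is whichever differs from the outgroup's state, so for C3 the derived state is 'no', and for the remaining characters it is 'yes'.
Only Alpha and Gamma show the derived state 'yes' for C1, supporting them as a clade.
C2 (derived state 'yes') is unique to Alpha (autapomorphy; uninformative for grouping).
C3 (derived state 'no') is shared by Eta and Theta — a synapomorphy uniting that clade.
C4: derived state 'yes' in Eta only — an autapomorphy, so it tells us nothing about relationships among taxa.
Most parsimonious ingroup topology: ((Alpha,Gamma),(Theta,Eta)).
Theta and Eta form a cherry on this tree, so they are sister taxa.

Eta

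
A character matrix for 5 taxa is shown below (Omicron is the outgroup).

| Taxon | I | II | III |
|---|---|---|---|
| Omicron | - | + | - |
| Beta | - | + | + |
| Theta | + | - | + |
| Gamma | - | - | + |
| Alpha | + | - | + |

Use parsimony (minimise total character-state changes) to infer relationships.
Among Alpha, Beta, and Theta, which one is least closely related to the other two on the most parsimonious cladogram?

Beta

Character polarity is set by the outgroup: the derived state is whichever differs from the outgroup's state, so for II the derived state is '-', and for the remaining characters it is '+'.
Only Alpha and Theta show the derived state '+' for I, supporting them as a clade.
Only Alpha, Gamma, and Theta show the derived state '-' for II, supporting them as a clade.
All ingroup taxa share the derived state '+' for III; it defines the ingroup but does not resolve relationships within it.
Most parsimonious ingroup topology: (Beta,((Theta,Alpha),Gamma)).
Alpha and Theta share a more recent common ancestor with each other than either does with Beta, so Beta is the least closely related of the three.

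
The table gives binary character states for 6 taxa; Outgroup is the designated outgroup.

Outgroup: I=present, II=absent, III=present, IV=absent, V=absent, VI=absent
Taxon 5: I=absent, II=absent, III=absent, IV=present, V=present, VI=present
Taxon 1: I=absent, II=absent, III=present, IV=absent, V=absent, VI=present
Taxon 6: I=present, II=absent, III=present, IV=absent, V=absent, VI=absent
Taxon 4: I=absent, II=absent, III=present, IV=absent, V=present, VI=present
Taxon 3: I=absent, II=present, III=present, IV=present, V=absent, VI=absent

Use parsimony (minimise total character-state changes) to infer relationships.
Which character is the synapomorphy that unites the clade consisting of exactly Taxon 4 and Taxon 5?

Character polarity is set by the outgroup: the derived state is whichever differs from the outgroup's state, so for I, III the derived state is 'absent', and for the remaining characters it is 'present'.
Only Taxon 1, Taxon 3, Taxon 4, and Taxon 5 show the derived state 'absent' for I, supporting them as a clade.
II: derived state 'present' in Taxon 3 only — an autapomorphy, so it tells us nothing about relationships among taxa.
III: derived state 'absent' in Taxon 5 only — an autapomorphy, so it tells us nothing about relationships among taxa.
IV groups Taxon 3 and Taxon 5, which is incompatible with the clades supported by the remaining characters; treating it as convergent (homoplasy) costs fewer steps than any alternative tree.
V (derived state 'present') is shared by Taxon 4 and Taxon 5 — a synapomorphy uniting that clade.
Only Taxon 1, Taxon 4, and Taxon 5 show the derived state 'present' for VI, supporting them as a clade.
Most parsimonious ingroup topology: ((((Taxon 5,Taxon 4),Taxon 1),Taxon 3),Taxon 6).
The clade {Taxon 4, Taxon 5} is supported by V: its derived state 'present' occurs in exactly those taxa and in no other taxon (including the outgroup).

V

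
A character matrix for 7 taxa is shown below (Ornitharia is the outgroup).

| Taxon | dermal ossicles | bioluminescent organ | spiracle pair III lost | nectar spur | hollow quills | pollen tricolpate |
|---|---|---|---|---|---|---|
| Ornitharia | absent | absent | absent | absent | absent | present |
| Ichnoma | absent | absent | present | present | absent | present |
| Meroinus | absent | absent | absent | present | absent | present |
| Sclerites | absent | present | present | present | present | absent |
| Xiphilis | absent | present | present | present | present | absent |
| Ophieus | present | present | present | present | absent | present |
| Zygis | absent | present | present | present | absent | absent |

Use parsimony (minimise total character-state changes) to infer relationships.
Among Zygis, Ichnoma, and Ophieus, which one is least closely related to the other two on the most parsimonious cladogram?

Ichnoma

Character polarity is set by the outgroup: the derived state is whichever differs from the outgroup's state, so for pollen tricolpate the derived state is 'absent', and for the remaining characters it is 'present'.
dermal ossicles (derived state 'present') is unique to Ophieus (autapomorphy; uninformative for grouping).
Only Ophieus, Sclerites, Xiphilis, and Zygis show the derived state 'present' for bioluminescent organ, supporting them as a clade.
Only Ichnoma, Ophieus, Sclerites, Xiphilis, and Zygis show the derived state 'present' for spiracle pair III lost, supporting them as a clade.
All ingroup taxa share the derived state 'present' for nectar spur; it defines the ingroup but does not resolve relationships within it.
hollow quills: derived state 'present' in Sclerites and Xiphilis only — synapomorphy for {Sclerites, Xiphilis}.
Only Sclerites, Xiphilis, and Zygis show the derived state 'absent' for pollen tricolpate, supporting them as a clade.
Most parsimonious ingroup topology: ((Ichnoma,(((Sclerites,Xiphilis),Zygis),Ophieus)),Meroinus).
Zygis and Ophieus share a more recent common ancestor with each other than either does with Ichnoma, so Ichnoma is the least closely related of the three.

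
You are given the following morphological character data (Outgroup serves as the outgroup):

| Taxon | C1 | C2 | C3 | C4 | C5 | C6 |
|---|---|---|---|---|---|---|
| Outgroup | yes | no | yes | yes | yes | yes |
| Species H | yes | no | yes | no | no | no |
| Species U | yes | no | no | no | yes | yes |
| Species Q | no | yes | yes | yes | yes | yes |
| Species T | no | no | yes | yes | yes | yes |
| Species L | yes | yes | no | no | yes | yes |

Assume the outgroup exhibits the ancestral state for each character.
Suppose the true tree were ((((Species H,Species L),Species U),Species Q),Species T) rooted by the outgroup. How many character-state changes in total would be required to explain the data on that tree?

Map each character onto ((((Species H,Species L),Species U),Species Q),Species T) (rooted by Outgroup) and count the minimum state changes it requires (Fitch parsimony):
C1: 2; C2: 2; C3: 2; C4: 1; C5: 1; C6: 1.
Total tree length = 9.

9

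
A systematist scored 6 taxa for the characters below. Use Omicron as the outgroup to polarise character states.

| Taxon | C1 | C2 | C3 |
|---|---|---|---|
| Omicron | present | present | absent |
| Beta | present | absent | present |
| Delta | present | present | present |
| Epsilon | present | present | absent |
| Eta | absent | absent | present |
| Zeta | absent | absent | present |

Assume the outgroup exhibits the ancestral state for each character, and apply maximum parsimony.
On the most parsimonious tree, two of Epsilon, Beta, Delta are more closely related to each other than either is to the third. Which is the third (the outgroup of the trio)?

Character polarity is set by the outgroup: the derived state is whichever differs from the outgroup's state, so for C1, C2 the derived state is 'absent', and for the remaining characters it is 'present'.
C1 (derived state 'absent') is shared by Eta and Zeta — a synapomorphy uniting that clade.
C2 (derived state 'absent') is shared by Beta, Eta, and Zeta — a synapomorphy uniting that clade.
C3 (derived state 'present') is shared by Beta, Delta, Eta, and Zeta — a synapomorphy uniting that clade.
Most parsimonious ingroup topology: (((Beta,(Eta,Zeta)),Delta),Epsilon).
Beta and Delta share a more recent common ancestor with each other than either does with Epsilon, so Epsilon is the least closely related of the three.

Epsilon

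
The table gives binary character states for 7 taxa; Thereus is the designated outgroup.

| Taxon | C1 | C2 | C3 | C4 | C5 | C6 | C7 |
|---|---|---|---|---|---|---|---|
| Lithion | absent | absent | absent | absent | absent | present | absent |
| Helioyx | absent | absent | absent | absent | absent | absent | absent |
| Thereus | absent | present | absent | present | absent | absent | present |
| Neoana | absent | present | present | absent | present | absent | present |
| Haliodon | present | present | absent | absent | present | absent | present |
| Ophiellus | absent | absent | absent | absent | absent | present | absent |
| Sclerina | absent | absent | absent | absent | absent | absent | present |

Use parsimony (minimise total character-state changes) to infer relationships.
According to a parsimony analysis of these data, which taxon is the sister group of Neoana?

Character polarity is set by the outgroup: the derived state is whichever differs from the outgroup's state, so for C2, C4, C7 the derived state is 'absent', and for the remaining characters it is 'present'.
C1: derived state 'present' in Haliodon only — an autapomorphy, so it tells us nothing about relationships among taxa.
C2: derived state 'absent' in Helioyx, Lithion, Ophiellus, and Sclerina only — synapomorphy for {Helioyx, Lithion, Ophiellus, Sclerina}.
C3 (derived state 'present') is unique to Neoana (autapomorphy; uninformative for grouping).
All ingroup taxa share the derived state 'absent' for C4; it defines the ingroup but does not resolve relationships within it.
C5: derived state 'present' in Haliodon and Neoana only — synapomorphy for {Haliodon, Neoana}.
C6 (derived state 'present') is shared by Lithion and Ophiellus — a synapomorphy uniting that clade.
C7: derived state 'absent' in Helioyx, Lithion, and Ophiellus only — synapomorphy for {Helioyx, Lithion, Ophiellus}.
Most parsimonious ingroup topology: ((((Ophiellus,Lithion),Helioyx),Sclerina),(Neoana,Haliodon)).
Neoana and Haliodon form a cherry on this tree, so they are sister taxa.

Haliodon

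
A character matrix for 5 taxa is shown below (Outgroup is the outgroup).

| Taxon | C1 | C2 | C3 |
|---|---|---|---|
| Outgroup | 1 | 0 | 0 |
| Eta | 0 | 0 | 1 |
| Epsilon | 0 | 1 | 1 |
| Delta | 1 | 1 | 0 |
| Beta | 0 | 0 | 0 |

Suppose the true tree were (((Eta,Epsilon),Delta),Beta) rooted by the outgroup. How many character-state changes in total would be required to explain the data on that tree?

5

Map each character onto (((Eta,Epsilon),Delta),Beta) (rooted by Outgroup) and count the minimum state changes it requires (Fitch parsimony):
C1: 2; C2: 2; C3: 1.
Total tree length = 5.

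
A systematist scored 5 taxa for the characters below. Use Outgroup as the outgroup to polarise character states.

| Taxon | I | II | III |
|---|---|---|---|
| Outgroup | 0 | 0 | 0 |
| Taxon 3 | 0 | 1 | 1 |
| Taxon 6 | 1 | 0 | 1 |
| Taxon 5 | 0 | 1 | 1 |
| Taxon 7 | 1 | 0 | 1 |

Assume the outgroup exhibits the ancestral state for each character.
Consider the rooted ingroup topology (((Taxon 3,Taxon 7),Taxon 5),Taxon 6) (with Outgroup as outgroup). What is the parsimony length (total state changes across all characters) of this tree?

Map each character onto (((Taxon 3,Taxon 7),Taxon 5),Taxon 6) (rooted by Outgroup) and count the minimum state changes it requires (Fitch parsimony):
I: 2; II: 2; III: 1.
Total tree length = 5.

5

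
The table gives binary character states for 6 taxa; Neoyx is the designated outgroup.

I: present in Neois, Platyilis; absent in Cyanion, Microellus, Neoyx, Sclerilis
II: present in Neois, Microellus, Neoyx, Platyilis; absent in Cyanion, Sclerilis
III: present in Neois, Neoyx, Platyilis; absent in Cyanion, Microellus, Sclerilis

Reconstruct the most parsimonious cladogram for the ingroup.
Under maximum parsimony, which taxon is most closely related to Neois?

Character polarity is set by the outgroup: the derived state is whichever differs from the outgroup's state, so for II, III the derived state is 'absent', and for the remaining characters it is 'present'.
I (derived state 'present') is shared by Neois and Platyilis — a synapomorphy uniting that clade.
II: derived state 'absent' in Cyanion and Sclerilis only — synapomorphy for {Cyanion, Sclerilis}.
III (derived state 'absent') is shared by Cyanion, Microellus, and Sclerilis — a synapomorphy uniting that clade.
Most parsimonious ingroup topology: ((Platyilis,Neois),((Cyanion,Sclerilis),Microellus)).
Neois and Platyilis form a cherry on this tree, so they are sister taxa.

Platyilis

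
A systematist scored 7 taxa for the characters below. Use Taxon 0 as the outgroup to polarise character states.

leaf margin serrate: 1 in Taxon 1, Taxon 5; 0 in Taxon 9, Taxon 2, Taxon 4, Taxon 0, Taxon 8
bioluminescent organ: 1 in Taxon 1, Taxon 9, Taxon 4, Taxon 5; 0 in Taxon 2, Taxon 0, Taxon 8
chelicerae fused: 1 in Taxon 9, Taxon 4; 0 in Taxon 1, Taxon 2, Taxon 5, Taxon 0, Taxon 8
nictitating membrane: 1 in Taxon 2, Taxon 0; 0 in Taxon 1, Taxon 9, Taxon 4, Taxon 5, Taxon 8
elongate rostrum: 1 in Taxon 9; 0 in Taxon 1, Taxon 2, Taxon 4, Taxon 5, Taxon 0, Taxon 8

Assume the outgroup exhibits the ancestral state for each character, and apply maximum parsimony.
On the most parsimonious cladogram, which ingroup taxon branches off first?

Taxon 2

Character polarity is set by the outgroup: the derived state is whichever differs from the outgroup's state, so for nictitating membrane the derived state is '0', and for the remaining characters it is '1'.
leaf margin serrate (derived state '1') is shared by Taxon 1 and Taxon 5 — a synapomorphy uniting that clade.
bioluminescent organ: derived state '1' in Taxon 1, Taxon 4, Taxon 5, and Taxon 9 only — synapomorphy for {Taxon 1, Taxon 4, Taxon 5, Taxon 9}.
chelicerae fused: derived state '1' in Taxon 4 and Taxon 9 only — synapomorphy for {Taxon 4, Taxon 9}.
Only Taxon 1, Taxon 4, Taxon 5, Taxon 8, and Taxon 9 show the derived state '0' for nictitating membrane, supporting them as a clade.
elongate rostrum: derived state '1' in Taxon 9 only — an autapomorphy, so it tells us nothing about relationships among taxa.
Most parsimonious ingroup topology: ((((Taxon 4,Taxon 9),(Taxon 1,Taxon 5)),Taxon 8),Taxon 2).
Taxon 2 is sister to the clade containing all other ingroup taxa, so it is the earliest-diverging (most basal) ingroup lineage.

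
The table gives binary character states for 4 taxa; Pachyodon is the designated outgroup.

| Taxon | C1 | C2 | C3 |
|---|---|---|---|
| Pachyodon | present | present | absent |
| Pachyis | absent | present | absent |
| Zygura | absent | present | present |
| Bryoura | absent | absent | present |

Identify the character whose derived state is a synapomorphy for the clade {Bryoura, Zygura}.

C3

Character polarity is set by the outgroup: the derived state is whichever differs from the outgroup's state, so for C1, C2 the derived state is 'absent', and for the remaining characters it is 'present'.
All ingroup taxa share the derived state 'absent' for C1; it defines the ingroup but does not resolve relationships within it.
C2 (derived state 'absent') is unique to Bryoura (autapomorphy; uninformative for grouping).
Only Bryoura and Zygura show the derived state 'present' for C3, supporting them as a clade.
Most parsimonious ingroup topology: ((Bryoura,Zygura),Pachyis).
The clade {Bryoura, Zygura} is supported by C3: its derived state 'present' occurs in exactly those taxa and in no other taxon (including the outgroup).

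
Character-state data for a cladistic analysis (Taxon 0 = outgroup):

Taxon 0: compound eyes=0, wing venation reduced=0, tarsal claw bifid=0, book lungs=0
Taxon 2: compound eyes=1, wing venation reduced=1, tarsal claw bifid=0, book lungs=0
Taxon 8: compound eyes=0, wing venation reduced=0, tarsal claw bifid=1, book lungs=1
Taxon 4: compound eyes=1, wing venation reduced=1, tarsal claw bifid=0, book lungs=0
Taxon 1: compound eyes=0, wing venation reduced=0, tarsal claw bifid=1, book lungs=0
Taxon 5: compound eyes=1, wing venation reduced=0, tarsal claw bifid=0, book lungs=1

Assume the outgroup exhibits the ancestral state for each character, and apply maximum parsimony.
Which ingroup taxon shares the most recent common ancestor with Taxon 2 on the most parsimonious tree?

The outgroup has state '0' for every character, so '1' is the derived state throughout.
compound eyes: derived state '1' in Taxon 2, Taxon 4, and Taxon 5 only — synapomorphy for {Taxon 2, Taxon 4, Taxon 5}.
wing venation reduced (derived state '1') is shared by Taxon 2 and Taxon 4 — a synapomorphy uniting that clade.
tarsal claw bifid: derived state '1' in Taxon 1 and Taxon 8 only — synapomorphy for {Taxon 1, Taxon 8}.
book lungs groups Taxon 5 and Taxon 8, which is incompatible with the clades supported by the remaining characters; treating it as convergent (homoplasy) costs fewer steps than any alternative tree.
Most parsimonious ingroup topology: (((Taxon 2,Taxon 4),Taxon 5),(Taxon 8,Taxon 1)).
Taxon 2 and Taxon 4 form a cherry on this tree, so they are sister taxa.

Taxon 4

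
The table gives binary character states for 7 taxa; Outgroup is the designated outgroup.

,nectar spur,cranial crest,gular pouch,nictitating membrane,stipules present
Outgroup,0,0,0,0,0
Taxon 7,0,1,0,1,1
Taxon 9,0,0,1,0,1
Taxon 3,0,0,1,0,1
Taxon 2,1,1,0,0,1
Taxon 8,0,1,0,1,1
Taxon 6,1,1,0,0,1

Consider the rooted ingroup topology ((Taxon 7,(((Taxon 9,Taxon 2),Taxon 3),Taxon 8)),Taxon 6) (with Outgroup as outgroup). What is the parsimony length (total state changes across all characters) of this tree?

10

Map each character onto ((Taxon 7,(((Taxon 9,Taxon 2),Taxon 3),Taxon 8)),Taxon 6) (rooted by Outgroup) and count the minimum state changes it requires (Fitch parsimony):
nectar spur: 2; cranial crest: 3; gular pouch: 2; nictitating membrane: 2; stipules present: 1.
Total tree length = 10.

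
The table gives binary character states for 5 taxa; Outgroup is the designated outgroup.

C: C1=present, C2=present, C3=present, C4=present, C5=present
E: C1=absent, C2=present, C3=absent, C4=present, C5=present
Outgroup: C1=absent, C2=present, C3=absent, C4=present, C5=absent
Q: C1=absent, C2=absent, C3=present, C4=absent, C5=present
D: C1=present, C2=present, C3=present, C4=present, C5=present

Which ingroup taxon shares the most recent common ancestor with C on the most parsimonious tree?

D

Character polarity is set by the outgroup: the derived state is whichever differs from the outgroup's state, so for C2, C4 the derived state is 'absent', and for the remaining characters it is 'present'.
C1: derived state 'present' in C and D only — synapomorphy for {C, D}.
C2: derived state 'absent' in Q only — an autapomorphy, so it tells us nothing about relationships among taxa.
C3 (derived state 'present') is shared by C, D, and Q — a synapomorphy uniting that clade.
C4 (derived state 'absent') is unique to Q (autapomorphy; uninformative for grouping).
C5 (derived state 'present') is shared by all ingroup taxa — unites the whole ingroup.
Most parsimonious ingroup topology: ((Q,(D,C)),E).
C and D form a cherry on this tree, so they are sister taxa.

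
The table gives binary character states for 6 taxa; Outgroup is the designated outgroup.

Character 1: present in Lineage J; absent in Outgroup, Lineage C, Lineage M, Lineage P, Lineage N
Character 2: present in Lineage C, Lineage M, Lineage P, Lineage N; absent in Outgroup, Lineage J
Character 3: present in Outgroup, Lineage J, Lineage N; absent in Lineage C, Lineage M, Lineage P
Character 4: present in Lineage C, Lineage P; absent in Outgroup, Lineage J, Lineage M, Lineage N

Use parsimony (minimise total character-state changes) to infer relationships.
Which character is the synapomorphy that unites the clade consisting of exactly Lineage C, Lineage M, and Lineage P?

Character 3

Character polarity is set by the outgroup: the derived state is whichever differs from the outgroup's state, so for Character 3 the derived state is 'absent', and for the remaining characters it is 'present'.
Character 1 (derived state 'present') is unique to Lineage J (autapomorphy; uninformative for grouping).
Character 2 (derived state 'present') is shared by Lineage C, Lineage M, Lineage N, and Lineage P — a synapomorphy uniting that clade.
Only Lineage C, Lineage M, and Lineage P show the derived state 'absent' for Character 3, supporting them as a clade.
Character 4 (derived state 'present') is shared by Lineage C and Lineage P — a synapomorphy uniting that clade.
Most parsimonious ingroup topology: ((((Lineage C,Lineage P),Lineage M),Lineage N),Lineage J).
The clade {Lineage C, Lineage M, Lineage P} is supported by Character 3: its derived state 'absent' occurs in exactly those taxa and in no other taxon (including the outgroup).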